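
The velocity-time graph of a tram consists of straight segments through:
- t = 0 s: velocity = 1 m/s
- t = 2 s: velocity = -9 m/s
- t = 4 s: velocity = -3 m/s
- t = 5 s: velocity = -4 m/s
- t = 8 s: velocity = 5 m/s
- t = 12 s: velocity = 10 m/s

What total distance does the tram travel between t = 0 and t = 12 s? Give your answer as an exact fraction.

908/15 m

Distance (not displacement) is the total path length: add the absolute areas under v-t.
0–2 s: v = 0 at t = 0.2 s; triangle areas 0.1 + 8.1 = 8.2 m
2–4 s: |½(-9 + -3)(2)| = 12 m
4–5 s: |½(-3 + -4)(1)| = 3.5 m
5–8 s: v = 0 at t = 19/3 s; triangle areas 8/3 + 25/6 = 41/6 m
8–12 s: |½(5 + 10)(4)| = 30 m
Total distance = 908/15 m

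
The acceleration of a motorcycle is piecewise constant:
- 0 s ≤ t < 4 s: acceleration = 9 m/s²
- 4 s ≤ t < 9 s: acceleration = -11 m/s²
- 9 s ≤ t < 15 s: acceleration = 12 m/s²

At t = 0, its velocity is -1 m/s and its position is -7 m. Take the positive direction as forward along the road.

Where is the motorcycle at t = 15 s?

On each constant-a segment, Δv = aΔt and Δx = v₀Δt + ½aΔt²; chain segment to segment.
0–4 s: v starts -1 m/s; Δx = -1·4 + ½·9·4² = 68 m; v ends 35 m/s.
4–9 s: v starts 35 m/s; Δx = 35·5 + ½·-11·5² = 37.5 m; v ends -20 m/s.
9–15 s: v starts -20 m/s; Δx = -20·6 + ½·12·6² = 96 m; v ends 52 m/s.
x(15) = -7 + Σ Δx = 194.5 m.

194.5 m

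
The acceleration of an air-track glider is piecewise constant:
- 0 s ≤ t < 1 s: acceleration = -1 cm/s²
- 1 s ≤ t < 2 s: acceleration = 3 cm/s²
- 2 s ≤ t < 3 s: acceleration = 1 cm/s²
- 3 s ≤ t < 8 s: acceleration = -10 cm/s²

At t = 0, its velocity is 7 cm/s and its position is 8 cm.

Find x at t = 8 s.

On each constant-a segment, Δv = aΔt and Δx = v₀Δt + ½aΔt²; chain segment to segment.
0–1 s: v starts 7 cm/s; Δx = 7·1 + ½·-1·1² = 6.5 cm; v ends 6 cm/s.
1–2 s: v starts 6 cm/s; Δx = 6·1 + ½·3·1² = 7.5 cm; v ends 9 cm/s.
2–3 s: v starts 9 cm/s; Δx = 9·1 + ½·1·1² = 9.5 cm; v ends 10 cm/s.
3–8 s: v starts 10 cm/s; Δx = 10·5 + ½·-10·5² = -75 cm; v ends -40 cm/s.
x(8) = 8 + Σ Δx = -43.5 cm.

-43.5 cm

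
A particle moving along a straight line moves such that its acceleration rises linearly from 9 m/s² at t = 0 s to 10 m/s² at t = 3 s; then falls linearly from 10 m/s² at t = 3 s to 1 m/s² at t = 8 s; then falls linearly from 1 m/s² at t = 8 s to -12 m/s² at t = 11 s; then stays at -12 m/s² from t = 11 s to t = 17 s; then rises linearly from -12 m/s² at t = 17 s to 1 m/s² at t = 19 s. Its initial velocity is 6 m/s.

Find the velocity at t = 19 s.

-37.5 m/s

Δv equals the area under the a-t graph; then v = v₀ + Δv.
0–3 s: ½(9 + 10)(3) = 28.5 m/s
3–8 s: ½(10 + 1)(5) = 27.5 m/s
8–11 s: ½(1 + -12)(3) = -16.5 m/s
11–17 s: -12 × 6 = -72 m/s
17–19 s: ½(-12 + 1)(2) = -11 m/s
Δv = -43.5 m/s, so v(19) = 6 + (-43.5) = -37.5 m/s.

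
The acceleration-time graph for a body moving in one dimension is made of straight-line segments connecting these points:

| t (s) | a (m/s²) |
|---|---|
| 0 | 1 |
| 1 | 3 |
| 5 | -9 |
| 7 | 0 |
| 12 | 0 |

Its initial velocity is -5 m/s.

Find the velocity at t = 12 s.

-24 m/s

Δv equals the area under the a-t graph; then v = v₀ + Δv.
0–1 s: ½(1 + 3)(1) = 2 m/s
1–5 s: ½(3 + -9)(4) = -12 m/s
5–7 s: ½(-9 + 0)(2) = -9 m/s
7–12 s: 0 × 5 = 0 m/s
Δv = -19 m/s, so v(12) = -5 + (-19) = -24 m/s.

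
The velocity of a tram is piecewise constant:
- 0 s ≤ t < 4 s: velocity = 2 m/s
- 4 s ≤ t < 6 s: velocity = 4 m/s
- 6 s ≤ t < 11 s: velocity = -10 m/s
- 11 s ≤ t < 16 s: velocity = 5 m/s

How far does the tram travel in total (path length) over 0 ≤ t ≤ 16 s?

Total distance travelled is ∫|v| dt — sum the magnitudes of each area piece.
0–4 s: |2| × 4 = 8 m
4–6 s: |4| × 2 = 8 m
6–11 s: |-10| × 5 = 50 m
11–16 s: |5| × 5 = 25 m
Total distance = 91 m

91 m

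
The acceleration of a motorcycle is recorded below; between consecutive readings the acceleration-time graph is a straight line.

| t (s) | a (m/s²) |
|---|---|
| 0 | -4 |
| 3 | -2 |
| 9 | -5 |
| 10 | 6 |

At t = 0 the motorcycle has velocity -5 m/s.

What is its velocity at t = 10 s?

-34.5 m/s

Δv equals the area under the a-t graph; then v = v₀ + Δv.
0–3 s: ½(-4 + -2)(3) = -9 m/s
3–9 s: ½(-2 + -5)(6) = -21 m/s
9–10 s: ½(-5 + 6)(1) = 0.5 m/s
Δv = -29.5 m/s, so v(10) = -5 + (-29.5) = -34.5 m/s.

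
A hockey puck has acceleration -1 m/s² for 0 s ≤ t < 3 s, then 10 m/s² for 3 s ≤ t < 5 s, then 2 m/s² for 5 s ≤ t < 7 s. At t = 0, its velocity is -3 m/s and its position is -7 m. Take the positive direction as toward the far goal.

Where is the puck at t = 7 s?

On each constant-a segment, Δv = aΔt and Δx = v₀Δt + ½aΔt²; chain segment to segment.
0–3 s: v starts -3 m/s; Δx = -3·3 + ½·-1·3² = -13.5 m; v ends -6 m/s.
3–5 s: v starts -6 m/s; Δx = -6·2 + ½·10·2² = 8 m; v ends 14 m/s.
5–7 s: v starts 14 m/s; Δx = 14·2 + ½·2·2² = 32 m; v ends 18 m/s.
x(7) = -7 + Σ Δx = 19.5 m.

19.5 m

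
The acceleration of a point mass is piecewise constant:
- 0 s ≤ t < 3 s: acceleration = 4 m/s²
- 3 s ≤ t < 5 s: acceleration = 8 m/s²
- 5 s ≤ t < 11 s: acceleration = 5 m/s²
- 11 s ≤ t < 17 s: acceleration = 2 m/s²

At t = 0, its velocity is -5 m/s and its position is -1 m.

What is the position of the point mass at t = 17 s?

On each constant-a segment, Δv = aΔt and Δx = v₀Δt + ½aΔt²; chain segment to segment.
0–3 s: v starts -5 m/s; Δx = -5·3 + ½·4·3² = 3 m; v ends 7 m/s.
3–5 s: v starts 7 m/s; Δx = 7·2 + ½·8·2² = 30 m; v ends 23 m/s.
5–11 s: v starts 23 m/s; Δx = 23·6 + ½·5·6² = 228 m; v ends 53 m/s.
11–17 s: v starts 53 m/s; Δx = 53·6 + ½·2·6² = 354 m; v ends 65 m/s.
x(17) = -1 + Σ Δx = 614 m.

614 m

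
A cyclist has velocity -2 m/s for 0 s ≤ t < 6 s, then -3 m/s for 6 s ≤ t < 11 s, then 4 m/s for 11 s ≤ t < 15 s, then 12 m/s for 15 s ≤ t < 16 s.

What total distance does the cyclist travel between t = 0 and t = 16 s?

Distance (not displacement) is the total path length: add the absolute areas under v-t.
0–6 s: |-2| × 6 = 12 m
6–11 s: |-3| × 5 = 15 m
11–15 s: |4| × 4 = 16 m
15–16 s: |12| × 1 = 12 m
Total distance = 55 m

55 m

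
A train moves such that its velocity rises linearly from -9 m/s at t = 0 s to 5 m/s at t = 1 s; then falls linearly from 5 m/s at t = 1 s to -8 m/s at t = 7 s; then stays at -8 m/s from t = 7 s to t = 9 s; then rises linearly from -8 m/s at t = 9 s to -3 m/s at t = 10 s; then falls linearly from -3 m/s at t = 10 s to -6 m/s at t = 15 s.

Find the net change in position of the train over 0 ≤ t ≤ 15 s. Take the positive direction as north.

-55 m

Displacement is the signed area under the v-t curve.
0–1 s: ½(-9 + 5)(1) = -2 m
1–7 s: ½(5 + -8)(6) = -9 m
7–9 s: -8 × 2 = -16 m
9–10 s: ½(-8 + -3)(1) = -5.5 m
10–15 s: ½(-3 + -6)(5) = -22.5 m
Net displacement = -55 m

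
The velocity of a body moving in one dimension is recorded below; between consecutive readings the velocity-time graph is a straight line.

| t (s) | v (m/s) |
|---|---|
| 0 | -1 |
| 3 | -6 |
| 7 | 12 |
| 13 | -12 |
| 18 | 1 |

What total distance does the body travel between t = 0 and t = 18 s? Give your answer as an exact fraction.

1227/13 m

Distance (not displacement) is the total path length: add the absolute areas under v-t.
0–3 s: |½(-1 + -6)(3)| = 10.5 m
3–7 s: v = 0 at t = 13/3 s; triangle areas 4 + 16 = 20 m
7–13 s: v = 0 at t = 10 s; triangle areas 18 + 18 = 36 m
13–18 s: v = 0 at t = 229/13 s; triangle areas 360/13 + 5/26 = 725/26 m
Total distance = 1227/13 m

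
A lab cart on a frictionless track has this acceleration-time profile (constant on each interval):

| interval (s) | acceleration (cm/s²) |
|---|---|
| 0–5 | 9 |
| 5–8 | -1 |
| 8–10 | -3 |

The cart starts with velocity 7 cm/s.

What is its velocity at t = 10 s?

Δv equals the area under the a-t graph; then v = v₀ + Δv.
0–5 s: 9 × 5 = 45 cm/s
5–8 s: -1 × 3 = -3 cm/s
8–10 s: -3 × 2 = -6 cm/s
Δv = 36 cm/s, so v(10) = 7 + (36) = 43 cm/s.

43 cm/s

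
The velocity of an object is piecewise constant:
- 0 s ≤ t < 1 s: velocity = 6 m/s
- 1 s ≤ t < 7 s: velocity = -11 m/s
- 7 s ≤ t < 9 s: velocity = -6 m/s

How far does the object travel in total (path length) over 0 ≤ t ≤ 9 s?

84 m

Distance (not displacement) is the total path length: add the absolute areas under v-t.
0–1 s: |6| × 1 = 6 m
1–7 s: |-11| × 6 = 66 m
7–9 s: |-6| × 2 = 12 m
Total distance = 84 m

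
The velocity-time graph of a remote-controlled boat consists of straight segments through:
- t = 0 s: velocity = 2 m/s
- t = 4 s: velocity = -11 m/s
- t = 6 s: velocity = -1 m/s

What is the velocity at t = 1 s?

On 0–4 s the graph is linear from 2 to -11 m/s: v(1) = 2 + (-11 − 2)·(1 − 0)/(4 − 0) = -1.25 m/s.

-1.25 m/s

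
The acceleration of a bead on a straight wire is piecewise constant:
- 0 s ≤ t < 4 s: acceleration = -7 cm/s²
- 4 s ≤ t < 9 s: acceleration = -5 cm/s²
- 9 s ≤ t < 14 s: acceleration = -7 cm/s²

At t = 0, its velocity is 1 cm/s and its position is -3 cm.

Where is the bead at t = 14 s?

-600 cm

On each constant-a segment, Δv = aΔt and Δx = v₀Δt + ½aΔt²; chain segment to segment.
0–4 s: v starts 1 cm/s; Δx = 1·4 + ½·-7·4² = -52 cm; v ends -27 cm/s.
4–9 s: v starts -27 cm/s; Δx = -27·5 + ½·-5·5² = -197.5 cm; v ends -52 cm/s.
9–14 s: v starts -52 cm/s; Δx = -52·5 + ½·-7·5² = -347.5 cm; v ends -87 cm/s.
x(14) = -3 + Σ Δx = -600 cm.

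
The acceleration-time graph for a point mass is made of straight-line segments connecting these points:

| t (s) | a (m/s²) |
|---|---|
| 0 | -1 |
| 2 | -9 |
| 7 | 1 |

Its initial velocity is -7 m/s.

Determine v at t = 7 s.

Δv equals the area under the a-t graph; then v = v₀ + Δv.
0–2 s: ½(-1 + -9)(2) = -10 m/s
2–7 s: ½(-9 + 1)(5) = -20 m/s
Δv = -30 m/s, so v(7) = -7 + (-30) = -37 m/s.

-37 m/s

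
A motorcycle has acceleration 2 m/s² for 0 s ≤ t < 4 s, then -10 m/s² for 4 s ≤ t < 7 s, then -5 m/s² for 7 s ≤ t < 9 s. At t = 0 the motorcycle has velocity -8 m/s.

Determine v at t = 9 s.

Δv equals the area under the a-t graph; then v = v₀ + Δv.
0–4 s: 2 × 4 = 8 m/s
4–7 s: -10 × 3 = -30 m/s
7–9 s: -5 × 2 = -10 m/s
Δv = -32 m/s, so v(9) = -8 + (-32) = -40 m/s.

-40 m/s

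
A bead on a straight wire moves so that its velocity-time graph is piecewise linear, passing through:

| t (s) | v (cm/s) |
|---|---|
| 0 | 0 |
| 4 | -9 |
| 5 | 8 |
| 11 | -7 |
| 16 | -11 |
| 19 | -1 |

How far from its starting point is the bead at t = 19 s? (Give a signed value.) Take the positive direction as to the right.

Displacement is the signed area under the v-t curve.
0–4 s: ½(0 + -9)(4) = -18 cm
4–5 s: ½(-9 + 8)(1) = -0.5 cm
5–11 s: ½(8 + -7)(6) = 3 cm
11–16 s: ½(-7 + -11)(5) = -45 cm
16–19 s: ½(-11 + -1)(3) = -18 cm
Net displacement = -78.5 cm

-78.5 cm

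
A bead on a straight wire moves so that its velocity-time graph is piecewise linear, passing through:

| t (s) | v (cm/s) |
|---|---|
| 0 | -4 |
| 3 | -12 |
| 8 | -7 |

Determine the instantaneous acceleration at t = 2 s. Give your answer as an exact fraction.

Acceleration is the slope of the v-t graph on 0–3 s: (-12 − -4)/(3 − 0) = -8/3 cm/s².

-8/3 cm/s²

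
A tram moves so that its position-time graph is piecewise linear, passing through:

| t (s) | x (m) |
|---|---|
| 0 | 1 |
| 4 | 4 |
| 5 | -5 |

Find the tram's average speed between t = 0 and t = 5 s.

2.4 m/s

Average speed = (total path length)/(elapsed time); on a piecewise-linear x-t graph the path length is Σ|Δx|.
0–4 s: |Δx| = |4 − 1| = 3 m
4–5 s: |Δx| = |-5 − 4| = 9 m
Total path = 12 m; average speed = 12/5 = 2.4 m/s.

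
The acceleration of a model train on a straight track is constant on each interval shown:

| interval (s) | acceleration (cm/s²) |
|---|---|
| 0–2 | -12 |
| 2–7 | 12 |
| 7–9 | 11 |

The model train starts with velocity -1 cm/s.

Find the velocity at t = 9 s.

Δv equals the area under the a-t graph; then v = v₀ + Δv.
0–2 s: -12 × 2 = -24 cm/s
2–7 s: 12 × 5 = 60 cm/s
7–9 s: 11 × 2 = 22 cm/s
Δv = 58 cm/s, so v(9) = -1 + (58) = 57 cm/s.

57 cm/s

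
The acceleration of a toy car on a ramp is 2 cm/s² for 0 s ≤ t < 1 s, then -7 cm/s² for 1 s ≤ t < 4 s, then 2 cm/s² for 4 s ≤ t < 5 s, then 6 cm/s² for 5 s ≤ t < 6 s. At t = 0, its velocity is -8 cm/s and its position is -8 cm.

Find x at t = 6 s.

-112.5 cm

On each constant-a segment, Δv = aΔt and Δx = v₀Δt + ½aΔt²; chain segment to segment.
0–1 s: v starts -8 cm/s; Δx = -8·1 + ½·2·1² = -7 cm; v ends -6 cm/s.
1–4 s: v starts -6 cm/s; Δx = -6·3 + ½·-7·3² = -49.5 cm; v ends -27 cm/s.
4–5 s: v starts -27 cm/s; Δx = -27·1 + ½·2·1² = -26 cm; v ends -25 cm/s.
5–6 s: v starts -25 cm/s; Δx = -25·1 + ½·6·1² = -22 cm; v ends -19 cm/s.
x(6) = -8 + Σ Δx = -112.5 cm.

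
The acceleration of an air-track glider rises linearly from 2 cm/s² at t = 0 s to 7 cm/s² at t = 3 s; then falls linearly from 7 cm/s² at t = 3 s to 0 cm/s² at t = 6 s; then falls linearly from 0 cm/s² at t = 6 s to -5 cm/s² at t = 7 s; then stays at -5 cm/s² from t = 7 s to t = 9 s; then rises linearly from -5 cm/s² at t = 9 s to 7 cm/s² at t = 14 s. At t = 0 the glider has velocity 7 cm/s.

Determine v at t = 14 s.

Δv equals the area under the a-t graph; then v = v₀ + Δv.
0–3 s: ½(2 + 7)(3) = 13.5 cm/s
3–6 s: ½(7 + 0)(3) = 10.5 cm/s
6–7 s: ½(0 + -5)(1) = -2.5 cm/s
7–9 s: -5 × 2 = -10 cm/s
9–14 s: ½(-5 + 7)(5) = 5 cm/s
Δv = 16.5 cm/s, so v(14) = 7 + (16.5) = 23.5 cm/s.

23.5 cm/s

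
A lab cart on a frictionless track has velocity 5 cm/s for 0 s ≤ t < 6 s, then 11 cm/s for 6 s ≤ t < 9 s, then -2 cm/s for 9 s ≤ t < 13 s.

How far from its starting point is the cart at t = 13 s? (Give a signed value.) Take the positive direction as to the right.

Displacement is the signed area under the v-t curve.
0–6 s: 5 × 6 = 30 cm
6–9 s: 11 × 3 = 33 cm
9–13 s: -2 × 4 = -8 cm
Net displacement = 55 cm

55 cm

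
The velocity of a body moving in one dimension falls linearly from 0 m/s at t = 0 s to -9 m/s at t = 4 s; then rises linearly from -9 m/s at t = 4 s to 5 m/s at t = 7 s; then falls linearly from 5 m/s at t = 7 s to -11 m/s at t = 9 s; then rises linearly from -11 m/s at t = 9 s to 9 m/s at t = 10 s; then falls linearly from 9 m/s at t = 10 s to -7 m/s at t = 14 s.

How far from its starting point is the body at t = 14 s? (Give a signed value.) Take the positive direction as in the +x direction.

Displacement is the signed area under the v-t curve.
0–4 s: ½(0 + -9)(4) = -18 m
4–7 s: ½(-9 + 5)(3) = -6 m
7–9 s: ½(5 + -11)(2) = -6 m
9–10 s: ½(-11 + 9)(1) = -1 m
10–14 s: ½(9 + -7)(4) = 4 m
Net displacement = -27 m

-27 m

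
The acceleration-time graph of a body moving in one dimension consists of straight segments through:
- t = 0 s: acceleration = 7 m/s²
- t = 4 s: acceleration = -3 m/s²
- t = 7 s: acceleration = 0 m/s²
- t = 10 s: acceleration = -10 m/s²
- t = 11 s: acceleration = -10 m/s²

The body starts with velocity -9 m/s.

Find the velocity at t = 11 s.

Δv equals the area under the a-t graph; then v = v₀ + Δv.
0–4 s: ½(7 + -3)(4) = 8 m/s
4–7 s: ½(-3 + 0)(3) = -4.5 m/s
7–10 s: ½(0 + -10)(3) = -15 m/s
10–11 s: -10 × 1 = -10 m/s
Δv = -21.5 m/s, so v(11) = -9 + (-21.5) = -30.5 m/s.

-30.5 m/s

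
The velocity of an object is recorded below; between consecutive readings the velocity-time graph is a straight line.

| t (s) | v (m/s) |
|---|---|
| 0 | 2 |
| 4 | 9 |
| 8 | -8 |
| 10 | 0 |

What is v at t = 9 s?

-4 m/s

On 8–10 s the graph is linear from -8 to 0 m/s: v(9) = -8 + (0 − -8)·(9 − 8)/(10 − 8) = -4 m/s.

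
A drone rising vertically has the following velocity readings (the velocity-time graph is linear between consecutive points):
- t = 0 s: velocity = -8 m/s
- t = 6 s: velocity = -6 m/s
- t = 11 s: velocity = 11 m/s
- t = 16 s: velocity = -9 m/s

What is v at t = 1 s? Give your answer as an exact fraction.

-23/3 m/s

On 0–6 s the graph is linear from -8 to -6 m/s: v(1) = -8 + (-6 − -8)·(1 − 0)/(6 − 0) = -23/3 m/s.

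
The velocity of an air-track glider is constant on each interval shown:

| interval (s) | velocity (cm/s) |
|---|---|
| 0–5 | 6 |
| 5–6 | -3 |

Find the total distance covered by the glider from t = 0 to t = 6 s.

33 cm

Distance (not displacement) is the total path length: add the absolute areas under v-t.
0–5 s: |6| × 5 = 30 cm
5–6 s: |-3| × 1 = 3 cm
Total distance = 33 cm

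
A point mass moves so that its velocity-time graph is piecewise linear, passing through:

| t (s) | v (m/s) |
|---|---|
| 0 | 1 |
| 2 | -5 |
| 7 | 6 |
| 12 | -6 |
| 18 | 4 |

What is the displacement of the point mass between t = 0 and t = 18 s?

Displacement is the signed area under the v-t curve.
0–2 s: ½(1 + -5)(2) = -4 m
2–7 s: ½(-5 + 6)(5) = 2.5 m
7–12 s: ½(6 + -6)(5) = 0 m
12–18 s: ½(-6 + 4)(6) = -6 m
Net displacement = -7.5 m

-7.5 m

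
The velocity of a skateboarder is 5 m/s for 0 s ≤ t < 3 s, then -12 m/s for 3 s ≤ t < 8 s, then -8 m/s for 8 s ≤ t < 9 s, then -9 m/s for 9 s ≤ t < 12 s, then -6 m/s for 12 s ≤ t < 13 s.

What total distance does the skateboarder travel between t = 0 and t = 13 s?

116 m

Total distance travelled is ∫|v| dt — sum the magnitudes of each area piece.
0–3 s: |5| × 3 = 15 m
3–8 s: |-12| × 5 = 60 m
8–9 s: |-8| × 1 = 8 m
9–12 s: |-9| × 3 = 27 m
12–13 s: |-6| × 1 = 6 m
Total distance = 116 m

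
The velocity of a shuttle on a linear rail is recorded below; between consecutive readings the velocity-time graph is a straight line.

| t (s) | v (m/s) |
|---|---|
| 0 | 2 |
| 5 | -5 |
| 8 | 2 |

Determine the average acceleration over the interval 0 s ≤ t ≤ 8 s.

Average acceleration = Δv/Δt = (2 − 2)/(8 − 0) = 0 m/s².

0 m/s²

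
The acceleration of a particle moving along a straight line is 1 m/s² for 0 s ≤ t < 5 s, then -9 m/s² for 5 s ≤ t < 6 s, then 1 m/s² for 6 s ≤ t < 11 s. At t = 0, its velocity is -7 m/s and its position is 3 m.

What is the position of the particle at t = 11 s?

On each constant-a segment, Δv = aΔt and Δx = v₀Δt + ½aΔt²; chain segment to segment.
0–5 s: v starts -7 m/s; Δx = -7·5 + ½·1·5² = -22.5 m; v ends -2 m/s.
5–6 s: v starts -2 m/s; Δx = -2·1 + ½·-9·1² = -6.5 m; v ends -11 m/s.
6–11 s: v starts -11 m/s; Δx = -11·5 + ½·1·5² = -42.5 m; v ends -6 m/s.
x(11) = 3 + Σ Δx = -68.5 m.

-68.5 m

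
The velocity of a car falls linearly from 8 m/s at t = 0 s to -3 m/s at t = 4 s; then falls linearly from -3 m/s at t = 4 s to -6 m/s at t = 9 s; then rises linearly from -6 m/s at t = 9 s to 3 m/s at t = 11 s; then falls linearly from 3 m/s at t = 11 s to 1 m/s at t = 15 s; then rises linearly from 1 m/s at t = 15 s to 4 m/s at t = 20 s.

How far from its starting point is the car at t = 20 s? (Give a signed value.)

5 m

Displacement is the signed area under the v-t curve.
0–4 s: ½(8 + -3)(4) = 10 m
4–9 s: ½(-3 + -6)(5) = -22.5 m
9–11 s: ½(-6 + 3)(2) = -3 m
11–15 s: ½(3 + 1)(4) = 8 m
15–20 s: ½(1 + 4)(5) = 12.5 m
Net displacement = 5 m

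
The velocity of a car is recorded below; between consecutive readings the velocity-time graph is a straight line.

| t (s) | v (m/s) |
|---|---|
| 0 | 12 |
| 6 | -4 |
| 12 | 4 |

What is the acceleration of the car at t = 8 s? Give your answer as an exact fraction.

Acceleration is the slope of the v-t graph on 6–12 s: (4 − -4)/(12 − 6) = 4/3 m/s².

4/3 m/s²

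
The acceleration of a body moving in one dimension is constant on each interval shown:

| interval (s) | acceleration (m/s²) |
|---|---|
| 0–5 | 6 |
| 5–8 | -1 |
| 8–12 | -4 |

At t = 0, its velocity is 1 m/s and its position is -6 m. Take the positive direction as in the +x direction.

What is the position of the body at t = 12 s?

On each constant-a segment, Δv = aΔt and Δx = v₀Δt + ½aΔt²; chain segment to segment.
0–5 s: v starts 1 m/s; Δx = 1·5 + ½·6·5² = 80 m; v ends 31 m/s.
5–8 s: v starts 31 m/s; Δx = 31·3 + ½·-1·3² = 88.5 m; v ends 28 m/s.
8–12 s: v starts 28 m/s; Δx = 28·4 + ½·-4·4² = 80 m; v ends 12 m/s.
x(12) = -6 + Σ Δx = 242.5 m.

242.5 m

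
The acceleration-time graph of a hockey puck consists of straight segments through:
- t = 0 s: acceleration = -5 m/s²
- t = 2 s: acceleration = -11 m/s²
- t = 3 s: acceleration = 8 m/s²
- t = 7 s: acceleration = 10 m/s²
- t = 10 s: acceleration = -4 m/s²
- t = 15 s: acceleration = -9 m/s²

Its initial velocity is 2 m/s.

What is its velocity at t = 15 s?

Δv equals the area under the a-t graph; then v = v₀ + Δv.
0–2 s: ½(-5 + -11)(2) = -16 m/s
2–3 s: ½(-11 + 8)(1) = -1.5 m/s
3–7 s: ½(8 + 10)(4) = 36 m/s
7–10 s: ½(10 + -4)(3) = 9 m/s
10–15 s: ½(-4 + -9)(5) = -32.5 m/s
Δv = -5 m/s, so v(15) = 2 + (-5) = -3 m/s.

-3 m/s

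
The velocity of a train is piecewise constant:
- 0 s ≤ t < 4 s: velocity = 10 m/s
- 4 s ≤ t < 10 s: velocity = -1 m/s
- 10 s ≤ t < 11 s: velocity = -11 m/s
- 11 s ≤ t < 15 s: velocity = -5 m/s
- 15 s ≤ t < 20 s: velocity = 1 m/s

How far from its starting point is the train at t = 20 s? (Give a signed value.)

8 m

Net displacement equals the area under the velocity-time graph (areas below the axis count negative).
0–4 s: 10 × 4 = 40 m
4–10 s: -1 × 6 = -6 m
10–11 s: -11 × 1 = -11 m
11–15 s: -5 × 4 = -20 m
15–20 s: 1 × 5 = 5 m
Net displacement = 8 m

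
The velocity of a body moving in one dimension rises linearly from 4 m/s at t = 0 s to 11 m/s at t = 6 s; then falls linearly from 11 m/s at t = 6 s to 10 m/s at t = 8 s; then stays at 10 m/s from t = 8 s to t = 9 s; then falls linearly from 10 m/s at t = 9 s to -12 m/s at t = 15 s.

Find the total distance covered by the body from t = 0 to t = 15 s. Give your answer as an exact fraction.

Distance (not displacement) is the total path length: add the absolute areas under v-t.
0–6 s: |½(4 + 11)(6)| = 45 m
6–8 s: |½(11 + 10)(2)| = 21 m
8–9 s: |10| × 1 = 10 m
9–15 s: v = 0 at t = 129/11 s; triangle areas 150/11 + 216/11 = 366/11 m
Total distance = 1202/11 m

1202/11 m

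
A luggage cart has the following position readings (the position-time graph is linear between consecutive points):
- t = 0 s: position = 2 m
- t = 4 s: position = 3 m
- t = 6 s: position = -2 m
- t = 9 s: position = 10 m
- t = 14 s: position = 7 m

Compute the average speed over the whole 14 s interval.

Average speed = (total path length)/(elapsed time); on a piecewise-linear x-t graph the path length is Σ|Δx|.
0–4 s: |Δx| = |3 − 2| = 1 m
4–6 s: |Δx| = |-2 − 3| = 5 m
6–9 s: |Δx| = |10 − -2| = 12 m
9–14 s: |Δx| = |7 − 10| = 3 m
Total path = 21 m; average speed = 21/14 = 1.5 m/s.

1.5 m/s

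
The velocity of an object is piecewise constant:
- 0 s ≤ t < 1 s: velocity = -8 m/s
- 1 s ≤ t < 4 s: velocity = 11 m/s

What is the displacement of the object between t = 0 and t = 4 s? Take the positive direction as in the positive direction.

25 m

Net displacement equals the area under the velocity-time graph (areas below the axis count negative).
0–1 s: -8 × 1 = -8 m
1–4 s: 11 × 3 = 33 m
Net displacement = 25 m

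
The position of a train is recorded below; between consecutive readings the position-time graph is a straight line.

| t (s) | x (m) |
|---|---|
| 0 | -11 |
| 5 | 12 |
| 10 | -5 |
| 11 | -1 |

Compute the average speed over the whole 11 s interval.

4 m/s

Average speed = (total path length)/(elapsed time); on a piecewise-linear x-t graph the path length is Σ|Δx|.
0–5 s: |Δx| = |12 − -11| = 23 m
5–10 s: |Δx| = |-5 − 12| = 17 m
10–11 s: |Δx| = |-1 − -5| = 4 m
Total path = 44 m; average speed = 44/11 = 4 m/s.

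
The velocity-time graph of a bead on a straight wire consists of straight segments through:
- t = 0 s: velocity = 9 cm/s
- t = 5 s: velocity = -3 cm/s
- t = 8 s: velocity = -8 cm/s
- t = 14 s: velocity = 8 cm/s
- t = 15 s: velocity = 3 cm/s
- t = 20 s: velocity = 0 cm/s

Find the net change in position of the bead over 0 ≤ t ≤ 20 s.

Displacement is the signed area under the v-t curve.
0–5 s: ½(9 + -3)(5) = 15 cm
5–8 s: ½(-3 + -8)(3) = -16.5 cm
8–14 s: ½(-8 + 8)(6) = 0 cm
14–15 s: ½(8 + 3)(1) = 5.5 cm
15–20 s: ½(3 + 0)(5) = 7.5 cm
Net displacement = 11.5 cm

11.5 cm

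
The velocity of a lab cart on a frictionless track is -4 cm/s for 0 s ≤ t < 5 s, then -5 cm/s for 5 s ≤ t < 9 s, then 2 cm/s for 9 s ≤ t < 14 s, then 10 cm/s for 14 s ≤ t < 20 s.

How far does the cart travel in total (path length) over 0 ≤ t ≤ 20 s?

Distance (not displacement) is the total path length: add the absolute areas under v-t.
0–5 s: |-4| × 5 = 20 cm
5–9 s: |-5| × 4 = 20 cm
9–14 s: |2| × 5 = 10 cm
14–20 s: |10| × 6 = 60 cm
Total distance = 110 cm

110 cm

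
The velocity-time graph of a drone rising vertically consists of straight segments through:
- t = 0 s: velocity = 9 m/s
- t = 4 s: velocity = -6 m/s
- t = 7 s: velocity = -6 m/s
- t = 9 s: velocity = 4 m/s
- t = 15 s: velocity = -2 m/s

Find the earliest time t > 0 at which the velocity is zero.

v changes sign on 0–4 s (from 9 to -6); the graph is linear there, so v = 0 at t = 0 + (-9)·(4 − 0)/(-6 − 9) = 2.4 s.

t = 2.4 s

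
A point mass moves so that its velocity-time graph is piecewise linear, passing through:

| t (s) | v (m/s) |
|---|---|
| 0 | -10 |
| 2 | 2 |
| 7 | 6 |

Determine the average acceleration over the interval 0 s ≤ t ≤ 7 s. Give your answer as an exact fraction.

16/7 m/s²

Average acceleration = Δv/Δt = (6 − -10)/(7 − 0) = 16/7 m/s².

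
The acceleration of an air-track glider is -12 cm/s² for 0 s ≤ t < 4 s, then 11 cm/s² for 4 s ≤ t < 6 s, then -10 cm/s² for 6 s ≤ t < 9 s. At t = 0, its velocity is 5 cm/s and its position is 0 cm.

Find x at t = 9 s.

-248 cm

On each constant-a segment, Δv = aΔt and Δx = v₀Δt + ½aΔt²; chain segment to segment.
0–4 s: v starts 5 cm/s; Δx = 5·4 + ½·-12·4² = -76 cm; v ends -43 cm/s.
4–6 s: v starts -43 cm/s; Δx = -43·2 + ½·11·2² = -64 cm; v ends -21 cm/s.
6–9 s: v starts -21 cm/s; Δx = -21·3 + ½·-10·3² = -108 cm; v ends -51 cm/s.
x(9) = 0 + Σ Δx = -248 cm.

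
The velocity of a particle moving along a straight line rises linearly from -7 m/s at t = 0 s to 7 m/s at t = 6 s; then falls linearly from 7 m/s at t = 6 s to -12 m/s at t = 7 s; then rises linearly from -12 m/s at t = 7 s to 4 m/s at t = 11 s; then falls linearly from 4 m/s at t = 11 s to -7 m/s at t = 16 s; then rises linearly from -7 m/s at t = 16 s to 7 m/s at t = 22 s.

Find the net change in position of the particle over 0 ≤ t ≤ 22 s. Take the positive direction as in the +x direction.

-26 m

Net displacement equals the area under the velocity-time graph (areas below the axis count negative).
0–6 s: ½(-7 + 7)(6) = 0 m
6–7 s: ½(7 + -12)(1) = -2.5 m
7–11 s: ½(-12 + 4)(4) = -16 m
11–16 s: ½(4 + -7)(5) = -7.5 m
16–22 s: ½(-7 + 7)(6) = 0 m
Net displacement = -26 m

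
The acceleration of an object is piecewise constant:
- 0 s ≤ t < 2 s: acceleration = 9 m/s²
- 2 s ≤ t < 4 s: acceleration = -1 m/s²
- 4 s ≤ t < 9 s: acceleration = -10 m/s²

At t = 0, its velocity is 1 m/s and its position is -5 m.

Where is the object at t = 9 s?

On each constant-a segment, Δv = aΔt and Δx = v₀Δt + ½aΔt²; chain segment to segment.
0–2 s: v starts 1 m/s; Δx = 1·2 + ½·9·2² = 20 m; v ends 19 m/s.
2–4 s: v starts 19 m/s; Δx = 19·2 + ½·-1·2² = 36 m; v ends 17 m/s.
4–9 s: v starts 17 m/s; Δx = 17·5 + ½·-10·5² = -40 m; v ends -33 m/s.
x(9) = -5 + Σ Δx = 11 m.

11 m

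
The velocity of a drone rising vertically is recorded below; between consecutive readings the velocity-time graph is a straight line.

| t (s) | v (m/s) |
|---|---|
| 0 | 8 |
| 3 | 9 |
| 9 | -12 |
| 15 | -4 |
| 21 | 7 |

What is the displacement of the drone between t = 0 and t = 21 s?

-22.5 m

Net displacement equals the area under the velocity-time graph (areas below the axis count negative).
0–3 s: ½(8 + 9)(3) = 25.5 m
3–9 s: ½(9 + -12)(6) = -9 m
9–15 s: ½(-12 + -4)(6) = -48 m
15–21 s: ½(-4 + 7)(6) = 9 m
Net displacement = -22.5 m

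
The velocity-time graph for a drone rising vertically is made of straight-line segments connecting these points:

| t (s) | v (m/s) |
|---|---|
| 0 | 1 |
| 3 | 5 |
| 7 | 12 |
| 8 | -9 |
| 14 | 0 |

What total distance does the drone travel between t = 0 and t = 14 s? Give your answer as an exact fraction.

1055/14 m

Distance (not displacement) is the total path length: add the absolute areas under v-t.
0–3 s: |½(1 + 5)(3)| = 9 m
3–7 s: |½(5 + 12)(4)| = 34 m
7–8 s: v = 0 at t = 53/7 s; triangle areas 24/7 + 27/14 = 75/14 m
8–14 s: |½(-9 + 0)(6)| = 27 m
Total distance = 1055/14 m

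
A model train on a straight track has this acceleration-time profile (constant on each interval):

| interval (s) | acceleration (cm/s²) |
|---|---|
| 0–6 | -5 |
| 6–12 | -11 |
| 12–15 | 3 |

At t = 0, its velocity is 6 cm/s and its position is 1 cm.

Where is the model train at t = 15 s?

-651.5 cm

On each constant-a segment, Δv = aΔt and Δx = v₀Δt + ½aΔt²; chain segment to segment.
0–6 s: v starts 6 cm/s; Δx = 6·6 + ½·-5·6² = -54 cm; v ends -24 cm/s.
6–12 s: v starts -24 cm/s; Δx = -24·6 + ½·-11·6² = -342 cm; v ends -90 cm/s.
12–15 s: v starts -90 cm/s; Δx = -90·3 + ½·3·3² = -256.5 cm; v ends -81 cm/s.
x(15) = 1 + Σ Δx = -651.5 cm.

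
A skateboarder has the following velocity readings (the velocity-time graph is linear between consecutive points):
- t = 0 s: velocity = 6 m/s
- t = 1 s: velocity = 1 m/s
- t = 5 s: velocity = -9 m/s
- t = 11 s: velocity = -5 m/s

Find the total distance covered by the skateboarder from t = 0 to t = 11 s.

Distance (not displacement) is the total path length: add the absolute areas under v-t.
0–1 s: |½(6 + 1)(1)| = 3.5 m
1–5 s: v = 0 at t = 1.4 s; triangle areas 0.2 + 16.2 = 16.4 m
5–11 s: |½(-9 + -5)(6)| = 42 m
Total distance = 61.9 m

61.9 m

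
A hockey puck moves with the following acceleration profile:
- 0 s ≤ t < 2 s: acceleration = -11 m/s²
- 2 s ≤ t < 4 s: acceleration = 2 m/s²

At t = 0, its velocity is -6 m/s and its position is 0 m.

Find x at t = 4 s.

On each constant-a segment, Δv = aΔt and Δx = v₀Δt + ½aΔt²; chain segment to segment.
0–2 s: v starts -6 m/s; Δx = -6·2 + ½·-11·2² = -34 m; v ends -28 m/s.
2–4 s: v starts -28 m/s; Δx = -28·2 + ½·2·2² = -52 m; v ends -24 m/s.
x(4) = 0 + Σ Δx = -86 m.

-86 m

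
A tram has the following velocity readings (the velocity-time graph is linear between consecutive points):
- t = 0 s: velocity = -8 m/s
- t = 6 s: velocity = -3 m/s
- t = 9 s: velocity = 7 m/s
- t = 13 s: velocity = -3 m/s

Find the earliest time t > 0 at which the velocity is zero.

t = 6.9 s

v changes sign on 6–9 s (from -3 to 7); the graph is linear there, so v = 0 at t = 6 + (3)·(9 − 6)/(7 − -3) = 6.9 s.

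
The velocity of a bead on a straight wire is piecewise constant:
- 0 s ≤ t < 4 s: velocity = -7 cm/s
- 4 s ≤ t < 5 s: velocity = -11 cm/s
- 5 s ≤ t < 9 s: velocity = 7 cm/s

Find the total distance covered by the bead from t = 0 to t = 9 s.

Distance (not displacement) is the total path length: add the absolute areas under v-t.
0–4 s: |-7| × 4 = 28 cm
4–5 s: |-11| × 1 = 11 cm
5–9 s: |7| × 4 = 28 cm
Total distance = 67 cm

67 cm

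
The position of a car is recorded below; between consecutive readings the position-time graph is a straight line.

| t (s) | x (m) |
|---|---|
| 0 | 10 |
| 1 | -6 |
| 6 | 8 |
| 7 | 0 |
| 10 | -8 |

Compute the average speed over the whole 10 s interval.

Average speed = (total path length)/(elapsed time); on a piecewise-linear x-t graph the path length is Σ|Δx|.
0–1 s: |Δx| = |-6 − 10| = 16 m
1–6 s: |Δx| = |8 − -6| = 14 m
6–7 s: |Δx| = |0 − 8| = 8 m
7–10 s: |Δx| = |-8 − 0| = 8 m
Total path = 46 m; average speed = 46/10 = 4.6 m/s.

4.6 m/s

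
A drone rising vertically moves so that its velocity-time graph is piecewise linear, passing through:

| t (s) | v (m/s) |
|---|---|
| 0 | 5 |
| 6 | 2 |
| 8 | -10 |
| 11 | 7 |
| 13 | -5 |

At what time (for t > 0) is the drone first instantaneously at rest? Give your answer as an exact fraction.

v changes sign on 6–8 s (from 2 to -10); the graph is linear there, so v = 0 at t = 6 + (-2)·(8 − 6)/(-10 − 2) = 19/3 s.

t = 19/3 s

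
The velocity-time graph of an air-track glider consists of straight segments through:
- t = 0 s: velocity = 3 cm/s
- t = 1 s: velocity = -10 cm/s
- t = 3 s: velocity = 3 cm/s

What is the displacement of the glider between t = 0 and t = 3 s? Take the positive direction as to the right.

-10.5 cm

Net displacement equals the area under the velocity-time graph (areas below the axis count negative).
0–1 s: ½(3 + -10)(1) = -3.5 cm
1–3 s: ½(-10 + 3)(2) = -7 cm
Net displacement = -10.5 cm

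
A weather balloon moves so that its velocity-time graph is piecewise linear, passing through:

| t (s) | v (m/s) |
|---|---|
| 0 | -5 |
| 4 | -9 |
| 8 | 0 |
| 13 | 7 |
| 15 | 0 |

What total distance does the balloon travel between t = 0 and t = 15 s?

Distance (not displacement) is the total path length: add the absolute areas under v-t.
0–4 s: |½(-5 + -9)(4)| = 28 m
4–8 s: |½(-9 + 0)(4)| = 18 m
8–13 s: |½(0 + 7)(5)| = 17.5 m
13–15 s: |½(7 + 0)(2)| = 7 m
Total distance = 70.5 m

70.5 m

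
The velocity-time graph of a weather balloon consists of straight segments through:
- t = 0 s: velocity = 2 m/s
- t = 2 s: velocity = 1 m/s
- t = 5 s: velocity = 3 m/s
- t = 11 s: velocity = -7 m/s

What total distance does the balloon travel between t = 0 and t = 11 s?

26.4 m

Distance (not displacement) is the total path length: add the absolute areas under v-t.
0–2 s: |½(2 + 1)(2)| = 3 m
2–5 s: |½(1 + 3)(3)| = 6 m
5–11 s: v = 0 at t = 6.8 s; triangle areas 2.7 + 14.7 = 17.4 m
Total distance = 26.4 m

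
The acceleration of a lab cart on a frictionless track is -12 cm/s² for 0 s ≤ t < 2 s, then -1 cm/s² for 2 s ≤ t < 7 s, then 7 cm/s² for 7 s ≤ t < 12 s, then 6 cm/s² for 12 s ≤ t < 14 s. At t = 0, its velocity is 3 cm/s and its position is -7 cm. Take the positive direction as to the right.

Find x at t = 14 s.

-155 cm

On each constant-a segment, Δv = aΔt and Δx = v₀Δt + ½aΔt²; chain segment to segment.
0–2 s: v starts 3 cm/s; Δx = 3·2 + ½·-12·2² = -18 cm; v ends -21 cm/s.
2–7 s: v starts -21 cm/s; Δx = -21·5 + ½·-1·5² = -117.5 cm; v ends -26 cm/s.
7–12 s: v starts -26 cm/s; Δx = -26·5 + ½·7·5² = -42.5 cm; v ends 9 cm/s.
12–14 s: v starts 9 cm/s; Δx = 9·2 + ½·6·2² = 30 cm; v ends 21 cm/s.
x(14) = -7 + Σ Δx = -155 cm.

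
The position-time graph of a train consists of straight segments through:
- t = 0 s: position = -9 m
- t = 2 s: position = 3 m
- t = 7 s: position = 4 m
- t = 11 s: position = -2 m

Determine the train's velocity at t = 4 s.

Velocity is the slope of the x-t graph on 2–7 s: (4 − 3)/(7 − 2) = 0.2 m/s.

0.2 m/s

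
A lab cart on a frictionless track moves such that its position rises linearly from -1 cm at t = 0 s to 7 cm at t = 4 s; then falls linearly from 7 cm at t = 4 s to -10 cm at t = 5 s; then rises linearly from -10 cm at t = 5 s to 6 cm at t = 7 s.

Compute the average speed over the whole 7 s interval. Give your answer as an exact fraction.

41/7 cm/s

Average speed = (total path length)/(elapsed time); on a piecewise-linear x-t graph the path length is Σ|Δx|.
0–4 s: |Δx| = |7 − -1| = 8 cm
4–5 s: |Δx| = |-10 − 7| = 17 cm
5–7 s: |Δx| = |6 − -10| = 16 cm
Total path = 41 cm; average speed = 41/7 = 41/7 cm/s.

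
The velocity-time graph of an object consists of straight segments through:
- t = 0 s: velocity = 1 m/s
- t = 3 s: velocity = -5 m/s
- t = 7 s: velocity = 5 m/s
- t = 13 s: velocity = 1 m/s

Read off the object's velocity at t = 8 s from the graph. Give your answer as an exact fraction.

On 7–13 s the graph is linear from 5 to 1 m/s: v(8) = 5 + (1 − 5)·(8 − 7)/(13 − 7) = 13/3 m/s.

13/3 m/s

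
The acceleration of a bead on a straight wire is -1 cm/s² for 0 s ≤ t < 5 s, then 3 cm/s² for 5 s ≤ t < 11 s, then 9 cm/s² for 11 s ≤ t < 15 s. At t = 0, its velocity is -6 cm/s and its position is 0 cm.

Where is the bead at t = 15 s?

45.5 cm

On each constant-a segment, Δv = aΔt and Δx = v₀Δt + ½aΔt²; chain segment to segment.
0–5 s: v starts -6 cm/s; Δx = -6·5 + ½·-1·5² = -42.5 cm; v ends -11 cm/s.
5–11 s: v starts -11 cm/s; Δx = -11·6 + ½·3·6² = -12 cm; v ends 7 cm/s.
11–15 s: v starts 7 cm/s; Δx = 7·4 + ½·9·4² = 100 cm; v ends 43 cm/s.
x(15) = 0 + Σ Δx = 45.5 cm.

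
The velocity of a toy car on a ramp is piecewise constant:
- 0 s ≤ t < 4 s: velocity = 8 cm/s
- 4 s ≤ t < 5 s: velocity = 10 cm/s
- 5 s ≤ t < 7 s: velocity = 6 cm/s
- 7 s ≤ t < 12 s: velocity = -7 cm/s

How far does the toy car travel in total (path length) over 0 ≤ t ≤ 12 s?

Distance (not displacement) is the total path length: add the absolute areas under v-t.
0–4 s: |8| × 4 = 32 cm
4–5 s: |10| × 1 = 10 cm
5–7 s: |6| × 2 = 12 cm
7–12 s: |-7| × 5 = 35 cm
Total distance = 89 cm

89 cm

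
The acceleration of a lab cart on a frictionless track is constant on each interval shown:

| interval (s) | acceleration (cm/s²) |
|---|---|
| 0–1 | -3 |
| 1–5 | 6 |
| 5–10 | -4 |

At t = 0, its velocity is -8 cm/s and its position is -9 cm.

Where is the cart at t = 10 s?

0.5 cm

On each constant-a segment, Δv = aΔt and Δx = v₀Δt + ½aΔt²; chain segment to segment.
0–1 s: v starts -8 cm/s; Δx = -8·1 + ½·-3·1² = -9.5 cm; v ends -11 cm/s.
1–5 s: v starts -11 cm/s; Δx = -11·4 + ½·6·4² = 4 cm; v ends 13 cm/s.
5–10 s: v starts 13 cm/s; Δx = 13·5 + ½·-4·5² = 15 cm; v ends -7 cm/s.
x(10) = -9 + Σ Δx = 0.5 cm.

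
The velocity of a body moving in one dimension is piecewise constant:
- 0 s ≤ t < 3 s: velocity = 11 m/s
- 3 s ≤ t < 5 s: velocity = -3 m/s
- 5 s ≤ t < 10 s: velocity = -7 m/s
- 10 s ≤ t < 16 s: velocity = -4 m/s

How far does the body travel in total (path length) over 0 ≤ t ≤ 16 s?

Distance (not displacement) is the total path length: add the absolute areas under v-t.
0–3 s: |11| × 3 = 33 m
3–5 s: |-3| × 2 = 6 m
5–10 s: |-7| × 5 = 35 m
10–16 s: |-4| × 6 = 24 m
Total distance = 98 m

98 m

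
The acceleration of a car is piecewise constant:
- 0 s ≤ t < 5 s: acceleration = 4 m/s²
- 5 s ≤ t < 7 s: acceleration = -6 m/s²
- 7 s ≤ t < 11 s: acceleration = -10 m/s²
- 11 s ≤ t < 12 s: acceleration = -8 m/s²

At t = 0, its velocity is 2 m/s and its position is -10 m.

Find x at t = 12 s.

8 m

On each constant-a segment, Δv = aΔt and Δx = v₀Δt + ½aΔt²; chain segment to segment.
0–5 s: v starts 2 m/s; Δx = 2·5 + ½·4·5² = 60 m; v ends 22 m/s.
5–7 s: v starts 22 m/s; Δx = 22·2 + ½·-6·2² = 32 m; v ends 10 m/s.
7–11 s: v starts 10 m/s; Δx = 10·4 + ½·-10·4² = -40 m; v ends -30 m/s.
11–12 s: v starts -30 m/s; Δx = -30·1 + ½·-8·1² = -34 m; v ends -38 m/s.
x(12) = -10 + Σ Δx = 8 m.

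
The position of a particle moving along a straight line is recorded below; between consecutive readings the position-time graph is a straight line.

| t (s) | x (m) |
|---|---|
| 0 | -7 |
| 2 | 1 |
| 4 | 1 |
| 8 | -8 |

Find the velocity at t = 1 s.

Velocity is the slope of the x-t graph on 0–2 s: (1 − -7)/(2 − 0) = 4 m/s.

4 m/s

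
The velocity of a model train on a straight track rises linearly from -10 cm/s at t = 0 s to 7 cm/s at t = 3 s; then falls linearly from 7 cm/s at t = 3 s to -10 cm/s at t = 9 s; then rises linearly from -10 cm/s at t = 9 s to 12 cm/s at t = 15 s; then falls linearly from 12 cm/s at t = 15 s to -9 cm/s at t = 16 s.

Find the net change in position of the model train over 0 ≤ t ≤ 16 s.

-6 cm

Net displacement equals the area under the velocity-time graph (areas below the axis count negative).
0–3 s: ½(-10 + 7)(3) = -4.5 cm
3–9 s: ½(7 + -10)(6) = -9 cm
9–15 s: ½(-10 + 12)(6) = 6 cm
15–16 s: ½(12 + -9)(1) = 1.5 cm
Net displacement = -6 cm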